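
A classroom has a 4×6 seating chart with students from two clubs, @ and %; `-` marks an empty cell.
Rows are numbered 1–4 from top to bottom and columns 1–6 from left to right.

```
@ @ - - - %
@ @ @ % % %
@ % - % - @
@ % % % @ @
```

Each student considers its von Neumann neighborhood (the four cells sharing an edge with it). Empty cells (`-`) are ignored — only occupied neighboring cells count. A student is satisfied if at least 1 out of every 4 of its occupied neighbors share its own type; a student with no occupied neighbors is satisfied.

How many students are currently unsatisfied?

(1,1)@ 2/2 satisfied
(1,2)@ 2/2 satisfied
(1,6)% 1/1 satisfied
(2,1)@ 3/3 satisfied
(2,2)@ 3/4 satisfied
(2,3)@ 1/2 satisfied
(2,4)% 2/3 satisfied
(2,5)% 2/2 satisfied
(2,6)% 2/3 satisfied
(3,1)@ 2/3 satisfied
(3,2)% 1/3 satisfied
(3,4)% 2/2 satisfied
(3,6)@ 1/2 satisfied
(4,1)@ 1/2 satisfied
(4,2)% 2/3 satisfied
(4,3)% 2/2 satisfied
(4,4)% 2/3 satisfied
(4,5)@ 1/2 satisfied
(4,6)@ 2/2 satisfied
Every one meets the threshold.

0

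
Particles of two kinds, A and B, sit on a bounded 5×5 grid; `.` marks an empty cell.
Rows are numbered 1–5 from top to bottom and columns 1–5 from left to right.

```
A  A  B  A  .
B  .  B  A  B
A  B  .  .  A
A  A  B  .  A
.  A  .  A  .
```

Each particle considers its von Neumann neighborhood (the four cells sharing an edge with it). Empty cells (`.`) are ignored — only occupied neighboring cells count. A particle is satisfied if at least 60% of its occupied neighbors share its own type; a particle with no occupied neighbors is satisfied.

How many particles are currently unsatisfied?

Row 1: (1,1)A 1/2 unhappy · (1,2)A 1/2 unhappy · (1,3)B 1/3 unhappy · (1,4)A 1/2 unhappy
Row 2: (2,1)B 0/2 unhappy · (2,3)B 1/2 unhappy · (2,4)A 1/3 unhappy · (2,5)B 0/2 unhappy
Row 3: (3,1)A 1/3 unhappy · (3,2)B 0/2 unhappy · (3,5)A 1/2 unhappy
Row 4: (4,1)A 2/2 ok · (4,2)A 2/4 unhappy · (4,3)B 0/1 unhappy · (4,5)A 1/1 ok
Row 5: (5,2)A 1/1 ok · (5,4)A 0/0 ok
Unsatisfied: (1,1), (1,2), (1,3), (1,4), (2,1), (2,3), (2,4), (2,5), (3,1), (3,2), (3,5), (4,2), (4,3) — 13 in total.

13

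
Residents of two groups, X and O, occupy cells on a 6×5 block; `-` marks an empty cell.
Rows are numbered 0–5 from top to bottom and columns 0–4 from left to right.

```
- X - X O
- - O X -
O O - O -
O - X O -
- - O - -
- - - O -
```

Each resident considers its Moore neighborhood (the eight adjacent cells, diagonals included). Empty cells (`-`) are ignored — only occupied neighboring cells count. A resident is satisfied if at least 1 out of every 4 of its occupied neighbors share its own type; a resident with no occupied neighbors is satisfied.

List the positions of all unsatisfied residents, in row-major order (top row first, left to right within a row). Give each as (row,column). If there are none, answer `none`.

(0,1), (0,4), (3,2)

Row 0: (0,1)X 0/1 ✗ · (0,3)X 1/3 ✓ · (0,4)O 0/2 ✗
Row 1: (1,2)O 2/5 ✓ · (1,3)X 1/4 ✓
Row 2: (2,0)O 2/2 ✓ · (2,1)O 3/4 ✓ · (2,3)O 2/4 ✓
Row 3: (3,0)O 2/2 ✓ · (3,2)X 0/4 ✗ · (3,3)O 2/3 ✓
Row 4: (4,2)O 2/3 ✓
Row 5: (5,3)O 1/1 ✓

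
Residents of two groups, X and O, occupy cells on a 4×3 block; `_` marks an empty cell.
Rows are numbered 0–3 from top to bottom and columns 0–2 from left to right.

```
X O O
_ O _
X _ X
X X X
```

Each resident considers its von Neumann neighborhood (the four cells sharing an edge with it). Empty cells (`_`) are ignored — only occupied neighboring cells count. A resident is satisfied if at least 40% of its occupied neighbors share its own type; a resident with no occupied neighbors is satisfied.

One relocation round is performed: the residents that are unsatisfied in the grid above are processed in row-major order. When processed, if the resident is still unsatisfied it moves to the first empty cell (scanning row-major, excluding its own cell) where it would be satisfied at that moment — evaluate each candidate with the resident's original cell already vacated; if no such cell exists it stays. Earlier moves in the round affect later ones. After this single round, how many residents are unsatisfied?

Initially unsatisfied (in order): (0,0).
  (0,0) → (1,0).
Resulting grid:
_ O O
X O _
X _ X
X X X
All satisfied now.

0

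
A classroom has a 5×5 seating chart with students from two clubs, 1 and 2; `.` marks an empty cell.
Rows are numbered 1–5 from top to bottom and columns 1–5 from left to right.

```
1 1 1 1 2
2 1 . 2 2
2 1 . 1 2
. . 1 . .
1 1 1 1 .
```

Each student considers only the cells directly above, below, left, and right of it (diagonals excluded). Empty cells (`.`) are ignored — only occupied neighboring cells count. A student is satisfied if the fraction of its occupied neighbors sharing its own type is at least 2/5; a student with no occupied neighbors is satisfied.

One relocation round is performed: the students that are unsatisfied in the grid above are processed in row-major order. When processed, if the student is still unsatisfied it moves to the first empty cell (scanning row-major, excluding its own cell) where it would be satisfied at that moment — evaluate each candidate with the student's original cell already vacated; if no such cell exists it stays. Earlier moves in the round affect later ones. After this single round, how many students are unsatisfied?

1

Initially unsatisfied (in order): (1,4), (2,1), (2,4), (3,4).
  (1,4) → (2,3).
  (2,1) → (1,4).
  (2,4): now satisfied by earlier moves; stays.
  (3,4) → (2,1).
Resulting grid:
1 1 1 2 2
1 1 1 2 2
2 1 . . 2
. . 1 . .
1 1 1 1 .
Unsatisfied now: (3,1).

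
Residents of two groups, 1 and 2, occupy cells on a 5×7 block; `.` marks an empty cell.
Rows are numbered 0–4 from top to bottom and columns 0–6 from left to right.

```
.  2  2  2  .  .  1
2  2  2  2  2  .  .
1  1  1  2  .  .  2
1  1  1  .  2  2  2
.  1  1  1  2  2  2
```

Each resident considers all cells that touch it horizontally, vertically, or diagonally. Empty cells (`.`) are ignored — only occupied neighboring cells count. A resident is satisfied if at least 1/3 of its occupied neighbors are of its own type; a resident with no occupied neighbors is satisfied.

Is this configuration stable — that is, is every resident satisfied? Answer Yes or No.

Yes

Row 0: (0,1)2 4/4 satisfied · (0,2)2 5/5 satisfied · (0,3)2 4/4 satisfied · (0,6)1 0/0 satisfied
Row 1: (1,0)2 2/4 satisfied · (1,1)2 4/7 satisfied · (1,2)2 6/8 satisfied · (1,3)2 5/6 satisfied · (1,4)2 3/3 satisfied
Row 2: (2,0)1 3/5 satisfied · (2,1)1 5/8 satisfied · (2,2)1 3/7 satisfied · (2,3)2 4/6 satisfied · (2,6)2 2/2 satisfied
Row 3: (3,0)1 4/4 satisfied · (3,1)1 7/7 satisfied · (3,2)1 6/7 satisfied · (3,4)2 4/5 satisfied · (3,5)2 6/6 satisfied · (3,6)2 4/4 satisfied
Row 4: (4,1)1 4/4 satisfied · (4,2)1 4/4 satisfied · (4,3)1 2/4 satisfied · (4,4)2 3/4 satisfied · (4,5)2 5/5 satisfied · (4,6)2 3/3 satisfied
All meet the threshold, so the configuration is stable.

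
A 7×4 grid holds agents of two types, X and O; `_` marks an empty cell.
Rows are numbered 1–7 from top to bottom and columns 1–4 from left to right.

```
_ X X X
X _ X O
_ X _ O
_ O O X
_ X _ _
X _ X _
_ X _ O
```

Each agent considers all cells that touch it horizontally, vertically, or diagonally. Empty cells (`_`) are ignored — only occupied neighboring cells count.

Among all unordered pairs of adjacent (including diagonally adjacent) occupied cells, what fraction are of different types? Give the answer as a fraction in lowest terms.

11/26

Scan each occupied cell's neighbors to the right and below (and the two forward diagonals) so each pair is counted once.
From row 1: 2 unlike of 8 pairs (running 2/8).
From row 2: 2 unlike of 5 pairs (running 4/13).
From row 3: 3 unlike of 4 pairs (running 7/17).
From row 4: 3 unlike of 4 pairs (running 10/21).
From row 5: 0 unlike of 2 pairs (running 10/23).
From row 6: 1 unlike of 3 pairs (running 11/26).
Total adjacent occupied pairs: 26; unlike-type pairs: 11.
11/26 is already in lowest terms.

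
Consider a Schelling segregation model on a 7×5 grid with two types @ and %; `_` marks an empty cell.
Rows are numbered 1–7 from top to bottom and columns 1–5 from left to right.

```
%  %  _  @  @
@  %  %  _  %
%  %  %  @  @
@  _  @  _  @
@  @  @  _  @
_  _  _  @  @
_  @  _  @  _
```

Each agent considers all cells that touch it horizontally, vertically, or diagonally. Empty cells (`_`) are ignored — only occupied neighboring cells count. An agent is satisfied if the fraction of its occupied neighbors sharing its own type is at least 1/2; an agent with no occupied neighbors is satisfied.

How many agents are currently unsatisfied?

Row 1: (1,1)% 2/3 satisfied · (1,2)% 3/4 satisfied · (1,4)@ 1/3 not · (1,5)@ 1/2 satisfied
Row 2: (2,1)@ 0/5 not · (2,2)% 6/7 satisfied · (2,3)% 4/6 satisfied · (2,5)% 0/4 not
Row 3: (3,1)% 2/4 satisfied · (3,2)% 4/7 satisfied · (3,3)% 3/5 satisfied · (3,4)@ 3/6 satisfied · (3,5)@ 2/3 satisfied
Row 4: (4,1)@ 2/4 satisfied · (4,3)@ 3/5 satisfied · (4,5)@ 3/3 satisfied
Row 5: (5,1)@ 2/2 satisfied · (5,2)@ 4/4 satisfied · (5,3)@ 3/3 satisfied · (5,5)@ 3/3 satisfied
Row 6: (6,4)@ 4/4 satisfied · (6,5)@ 3/3 satisfied
Row 7: (7,2)@ 0/0 satisfied · (7,4)@ 2/2 satisfied
Unsatisfied: (1,4), (2,1), (2,5) — 3 in total.

3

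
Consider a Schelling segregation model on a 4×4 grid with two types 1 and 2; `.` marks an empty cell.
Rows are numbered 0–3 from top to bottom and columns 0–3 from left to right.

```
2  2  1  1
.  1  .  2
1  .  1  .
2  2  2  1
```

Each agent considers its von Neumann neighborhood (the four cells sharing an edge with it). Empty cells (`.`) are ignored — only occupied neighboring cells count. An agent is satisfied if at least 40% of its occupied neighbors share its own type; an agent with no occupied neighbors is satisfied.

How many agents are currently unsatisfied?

7

(0,0)2 1/1 ok
(0,1)2 1/3 unhappy
(0,2)1 1/2 ok
(0,3)1 1/2 ok
(1,1)1 0/1 unhappy
(1,3)2 0/1 unhappy
(2,0)1 0/1 unhappy
(2,2)1 0/1 unhappy
(3,0)2 1/2 ok
(3,1)2 2/2 ok
(3,2)2 1/3 unhappy
(3,3)1 0/1 unhappy
Unsatisfied: (0,1), (1,1), (1,3), (2,0), (2,2), (3,2), (3,3) — 7 in total.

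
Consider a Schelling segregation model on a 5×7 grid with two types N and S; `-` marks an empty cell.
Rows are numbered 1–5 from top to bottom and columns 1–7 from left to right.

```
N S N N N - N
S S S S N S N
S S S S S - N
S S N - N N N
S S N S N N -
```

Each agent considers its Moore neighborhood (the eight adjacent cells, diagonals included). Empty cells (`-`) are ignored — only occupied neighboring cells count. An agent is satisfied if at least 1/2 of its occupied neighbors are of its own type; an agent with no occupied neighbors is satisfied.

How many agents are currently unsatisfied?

Row 1: (1,1)N 0/3 not · (1,2)S 3/5 satisfied · (1,3)N 1/5 not · (1,4)N 3/5 satisfied · (1,5)N 2/4 satisfied · (1,7)N 1/2 satisfied
Row 2: (2,1)S 4/5 satisfied · (2,2)S 6/8 satisfied · (2,3)S 6/8 satisfied · (2,4)S 4/8 satisfied · (2,5)N 2/6 not · (2,6)S 1/6 not · (2,7)N 2/3 satisfied
Row 3: (3,1)S 5/5 satisfied · (3,2)S 7/8 satisfied · (3,3)S 6/7 satisfied · (3,4)S 4/7 satisfied · (3,5)S 3/6 satisfied · (3,7)N 3/4 satisfied
Row 4: (4,1)S 5/5 satisfied · (4,2)S 6/8 satisfied · (4,3)N 1/7 not · (4,5)N 3/6 satisfied · (4,6)N 5/6 satisfied · (4,7)N 3/3 satisfied
Row 5: (5,1)S 3/3 satisfied · (5,2)S 3/5 satisfied · (5,3)N 1/4 not · (5,4)S 0/4 not · (5,5)N 3/4 satisfied · (5,6)N 4/4 satisfied
Unsatisfied: (1,1), (1,3), (2,5), (2,6), (4,3), (5,3), (5,4) — 7 in total.

7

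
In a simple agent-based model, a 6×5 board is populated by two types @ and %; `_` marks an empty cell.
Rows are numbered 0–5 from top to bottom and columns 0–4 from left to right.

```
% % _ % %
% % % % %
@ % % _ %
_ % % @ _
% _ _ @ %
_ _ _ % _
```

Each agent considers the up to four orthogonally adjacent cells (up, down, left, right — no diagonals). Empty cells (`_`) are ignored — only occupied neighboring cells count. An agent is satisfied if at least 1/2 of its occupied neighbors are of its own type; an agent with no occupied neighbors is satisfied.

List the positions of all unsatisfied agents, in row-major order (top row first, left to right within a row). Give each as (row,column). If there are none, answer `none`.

Row 0: (0,0)% 2/2 ✓ · (0,1)% 2/2 ✓ · (0,3)% 2/2 ✓ · (0,4)% 2/2 ✓
Row 1: (1,0)% 2/3 ✓ · (1,1)% 4/4 ✓ · (1,2)% 3/3 ✓ · (1,3)% 3/3 ✓ · (1,4)% 3/3 ✓
Row 2: (2,0)@ 0/2 ✗ · (2,1)% 3/4 ✓ · (2,2)% 3/3 ✓ · (2,4)% 1/1 ✓
Row 3: (3,1)% 2/2 ✓ · (3,2)% 2/3 ✓ · (3,3)@ 1/2 ✓
Row 4: (4,0)% 0/0 ✓ · (4,3)@ 1/3 ✗ · (4,4)% 0/1 ✗
Row 5: (5,3)% 0/1 ✗

(2,0), (4,3), (4,4), (5,3)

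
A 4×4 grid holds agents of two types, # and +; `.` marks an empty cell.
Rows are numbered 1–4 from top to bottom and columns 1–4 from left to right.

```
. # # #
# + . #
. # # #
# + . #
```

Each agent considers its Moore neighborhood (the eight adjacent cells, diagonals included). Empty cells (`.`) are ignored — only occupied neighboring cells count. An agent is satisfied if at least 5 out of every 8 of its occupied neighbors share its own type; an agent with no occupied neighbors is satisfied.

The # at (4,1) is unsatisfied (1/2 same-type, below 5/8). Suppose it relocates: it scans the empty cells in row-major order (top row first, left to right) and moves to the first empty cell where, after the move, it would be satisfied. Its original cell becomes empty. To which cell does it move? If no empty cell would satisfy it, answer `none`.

(1,1)

Vacating (4,1). Empty cells in order:
  (1,1): 2/3 same-type → satisfied — stop here.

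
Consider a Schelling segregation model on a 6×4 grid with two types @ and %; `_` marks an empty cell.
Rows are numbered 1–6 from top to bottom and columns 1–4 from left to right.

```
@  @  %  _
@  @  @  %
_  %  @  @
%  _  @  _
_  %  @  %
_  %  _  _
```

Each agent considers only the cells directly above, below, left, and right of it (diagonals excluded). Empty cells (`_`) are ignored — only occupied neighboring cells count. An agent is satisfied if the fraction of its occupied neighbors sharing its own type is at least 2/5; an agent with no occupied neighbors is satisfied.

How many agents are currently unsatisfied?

(1,1)@ 2/2 ✓
(1,2)@ 2/3 ✓
(1,3)% 0/2 ✗
(2,1)@ 2/2 ✓
(2,2)@ 3/4 ✓
(2,3)@ 2/4 ✓
(2,4)% 0/2 ✗
(3,2)% 0/2 ✗
(3,3)@ 3/4 ✓
(3,4)@ 1/2 ✓
(4,1)% 0/0 ✓
(4,3)@ 2/2 ✓
(5,2)% 1/2 ✓
(5,3)@ 1/3 ✗
(5,4)% 0/1 ✗
(6,2)% 1/1 ✓
Unsatisfied: (1,3), (2,4), (3,2), (5,3), (5,4) — 5 in total.

5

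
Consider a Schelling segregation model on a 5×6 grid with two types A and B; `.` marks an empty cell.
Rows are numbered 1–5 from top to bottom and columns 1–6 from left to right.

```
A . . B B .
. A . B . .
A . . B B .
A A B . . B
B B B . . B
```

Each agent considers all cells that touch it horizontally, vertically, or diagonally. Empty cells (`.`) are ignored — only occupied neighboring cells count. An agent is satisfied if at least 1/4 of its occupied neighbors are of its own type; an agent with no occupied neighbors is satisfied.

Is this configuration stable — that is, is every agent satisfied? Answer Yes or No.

Row 1: (1,1)A 1/1 satisfied · (1,4)B 2/2 satisfied · (1,5)B 2/2 satisfied
Row 2: (2,2)A 2/2 satisfied · (2,4)B 4/4 satisfied
Row 3: (3,1)A 3/3 satisfied · (3,4)B 3/3 satisfied · (3,5)B 3/3 satisfied
Row 4: (4,1)A 2/4 satisfied · (4,2)A 2/6 satisfied · (4,3)B 3/4 satisfied · (4,6)B 2/2 satisfied
Row 5: (5,1)B 1/3 satisfied · (5,2)B 3/5 satisfied · (5,3)B 2/3 satisfied · (5,6)B 1/1 satisfied
All meet the threshold, so the configuration is stable.

Yes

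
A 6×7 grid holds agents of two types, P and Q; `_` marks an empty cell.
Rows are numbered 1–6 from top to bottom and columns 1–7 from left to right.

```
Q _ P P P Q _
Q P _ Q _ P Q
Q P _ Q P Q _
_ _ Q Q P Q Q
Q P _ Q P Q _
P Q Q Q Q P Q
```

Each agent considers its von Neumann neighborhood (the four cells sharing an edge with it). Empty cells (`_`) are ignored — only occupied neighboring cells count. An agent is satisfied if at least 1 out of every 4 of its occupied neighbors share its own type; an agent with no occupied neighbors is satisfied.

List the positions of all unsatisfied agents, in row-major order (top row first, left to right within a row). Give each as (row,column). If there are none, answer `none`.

(1,6), (2,6), (2,7), (5,1), (5,2), (6,1), (6,6), (6,7)

(1,1)Q 1/1 ok
(1,3)P 1/1 ok
(1,4)P 2/3 ok
(1,5)P 1/2 ok
(1,6)Q 0/2 unhappy
(2,1)Q 2/3 ok
(2,2)P 1/2 ok
(2,4)Q 1/2 ok
(2,6)P 0/3 unhappy
(2,7)Q 0/1 unhappy
(3,1)Q 1/2 ok
(3,2)P 1/2 ok
(3,4)Q 2/3 ok
(3,5)P 1/3 ok
(3,6)Q 1/3 ok
(4,3)Q 1/1 ok
(4,4)Q 3/4 ok
(4,5)P 2/4 ok
(4,6)Q 3/4 ok
(4,7)Q 1/1 ok
(5,1)Q 0/2 unhappy
(5,2)P 0/2 unhappy
(5,4)Q 2/3 ok
(5,5)P 1/4 ok
(5,6)Q 1/3 ok
(6,1)P 0/2 unhappy
(6,2)Q 1/3 ok
(6,3)Q 2/2 ok
(6,4)Q 3/3 ok
(6,5)Q 1/3 ok
(6,6)P 0/3 unhappy
(6,7)Q 0/1 unhappy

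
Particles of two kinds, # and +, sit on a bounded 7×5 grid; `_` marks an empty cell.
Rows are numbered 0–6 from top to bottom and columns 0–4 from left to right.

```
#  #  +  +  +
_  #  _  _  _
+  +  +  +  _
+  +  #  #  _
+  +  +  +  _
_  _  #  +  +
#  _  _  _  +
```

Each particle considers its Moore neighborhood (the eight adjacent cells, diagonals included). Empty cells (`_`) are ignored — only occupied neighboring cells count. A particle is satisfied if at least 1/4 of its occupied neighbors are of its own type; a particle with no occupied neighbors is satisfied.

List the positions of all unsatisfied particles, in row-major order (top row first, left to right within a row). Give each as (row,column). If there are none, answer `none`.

(3,2), (3,3), (5,2)

Row 0: (0,0)# 2/2 satisfied · (0,1)# 2/3 satisfied · (0,2)+ 1/3 satisfied · (0,3)+ 2/2 satisfied · (0,4)+ 1/1 satisfied
Row 1: (1,1)# 2/6 satisfied
Row 2: (2,0)+ 3/4 satisfied · (2,1)+ 4/6 satisfied · (2,2)+ 3/6 satisfied · (2,3)+ 1/3 satisfied
Row 3: (3,0)+ 5/5 satisfied · (3,1)+ 7/8 satisfied · (3,2)# 1/8 not · (3,3)# 1/5 not
Row 4: (4,0)+ 3/3 satisfied · (4,1)+ 4/6 satisfied · (4,2)+ 4/7 satisfied · (4,3)+ 3/6 satisfied
Row 5: (5,2)# 0/4 not · (5,3)+ 4/5 satisfied · (5,4)+ 3/3 satisfied
Row 6: (6,0)# 0/0 satisfied · (6,4)+ 2/2 satisfied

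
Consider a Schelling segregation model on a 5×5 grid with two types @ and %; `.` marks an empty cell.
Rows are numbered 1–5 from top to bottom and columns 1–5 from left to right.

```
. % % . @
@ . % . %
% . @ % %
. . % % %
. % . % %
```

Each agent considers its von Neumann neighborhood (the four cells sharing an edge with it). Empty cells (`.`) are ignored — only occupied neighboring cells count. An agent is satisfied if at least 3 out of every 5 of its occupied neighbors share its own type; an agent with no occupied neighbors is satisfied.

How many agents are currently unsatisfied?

(1,2)% 1/1 satisfied
(1,3)% 2/2 satisfied
(1,5)@ 0/1 not
(2,1)@ 0/1 not
(2,3)% 1/2 not
(2,5)% 1/2 not
(3,1)% 0/1 not
(3,3)@ 0/3 not
(3,4)% 2/3 satisfied
(3,5)% 3/3 satisfied
(4,3)% 1/2 not
(4,4)% 4/4 satisfied
(4,5)% 3/3 satisfied
(5,2)% 0/0 satisfied
(5,4)% 2/2 satisfied
(5,5)% 2/2 satisfied
Unsatisfied: (1,5), (2,1), (2,3), (2,5), (3,1), (3,3), (4,3) — 7 in total.

7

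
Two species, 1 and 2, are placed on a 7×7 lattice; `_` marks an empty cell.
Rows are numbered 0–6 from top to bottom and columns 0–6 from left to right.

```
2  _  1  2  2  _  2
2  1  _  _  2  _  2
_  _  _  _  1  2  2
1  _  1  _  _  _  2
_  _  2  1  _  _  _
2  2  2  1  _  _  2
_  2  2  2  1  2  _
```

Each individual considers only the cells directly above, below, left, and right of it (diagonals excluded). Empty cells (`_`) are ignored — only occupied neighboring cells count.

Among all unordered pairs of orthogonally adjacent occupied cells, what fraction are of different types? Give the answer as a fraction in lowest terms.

2/5

Scan each occupied cell's neighbors to the right and below so each pair is counted once.
From row 0: 1 unlike of 5 pairs (running 1/5).
From row 1: 2 unlike of 3 pairs (running 3/8).
From row 2: 1 unlike of 3 pairs (running 4/11).
From row 3: 1 unlike of 1 pairs (running 5/12).
From row 4: 1 unlike of 3 pairs (running 6/15).
From row 5: 2 unlike of 6 pairs (running 8/21).
From row 6: 2 unlike of 4 pairs (running 10/25).
Total adjacent occupied pairs: 25; unlike-type pairs: 10.
10/25 reduces to 2/5.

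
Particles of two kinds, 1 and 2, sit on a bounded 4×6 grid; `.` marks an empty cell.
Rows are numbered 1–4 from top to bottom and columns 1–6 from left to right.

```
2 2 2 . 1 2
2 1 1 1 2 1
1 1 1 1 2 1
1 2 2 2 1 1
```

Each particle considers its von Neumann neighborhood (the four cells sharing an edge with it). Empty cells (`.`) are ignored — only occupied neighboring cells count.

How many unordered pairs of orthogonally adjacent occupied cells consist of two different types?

17

Scan each occupied cell's neighbors to the right and below so each pair is counted once.
Row 1: 2(1,1)–2(1,2)= 2(1,1)–2(2,1)= 2(1,2)–2(1,3)= 2(1,2)–1(2,2)≠ 2(1,3)–1(2,3)≠ 1(1,5)–2(1,6)≠ 1(1,5)–2(2,5)≠ 2(1,6)–1(2,6)≠  → 5/8 unlike.
Row 2: 2(2,1)–1(2,2)≠ 2(2,1)–1(3,1)≠ 1(2,2)–1(2,3)= 1(2,2)–1(3,2)= 1(2,3)–1(2,4)= 1(2,3)–1(3,3)= 1(2,4)–2(2,5)≠ 1(2,4)–1(3,4)= 2(2,5)–1(2,6)≠ 2(2,5)–2(3,5)= 1(2,6)–1(3,6)=  → 4/11 unlike.
Row 3: 1(3,1)–1(3,2)= 1(3,1)–1(4,1)= 1(3,2)–1(3,3)= 1(3,2)–2(4,2)≠ 1(3,3)–1(3,4)= 1(3,3)–2(4,3)≠ 1(3,4)–2(3,5)≠ 1(3,4)–2(4,4)≠ 2(3,5)–1(3,6)≠ 2(3,5)–1(4,5)≠ 1(3,6)–1(4,6)=  → 6/11 unlike.
Row 4: 1(4,1)–2(4,2)≠ 2(4,2)–2(4,3)= 2(4,3)–2(4,4)= 2(4,4)–1(4,5)≠ 1(4,5)–1(4,6)=  → 2/5 unlike.
Total adjacent occupied pairs: 35; unlike-type pairs: 17.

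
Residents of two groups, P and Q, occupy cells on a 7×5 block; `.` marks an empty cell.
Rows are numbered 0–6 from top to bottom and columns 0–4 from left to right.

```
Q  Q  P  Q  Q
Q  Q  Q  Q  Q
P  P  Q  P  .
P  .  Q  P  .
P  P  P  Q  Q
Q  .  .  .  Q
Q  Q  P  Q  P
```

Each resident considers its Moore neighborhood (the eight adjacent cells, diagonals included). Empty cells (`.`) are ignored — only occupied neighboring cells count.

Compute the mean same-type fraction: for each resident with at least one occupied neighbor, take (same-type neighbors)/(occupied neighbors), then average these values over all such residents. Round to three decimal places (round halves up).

0.563

Row 0: (0,0)Q 3/3 · (0,1)Q 4/5 · (0,2)P 0/5 · (0,3)Q 4/5 · (0,4)Q 3/3
Row 1: (1,0)Q 3/5 · (1,1)Q 5/8 · (1,2)Q 5/8 · (1,3)Q 5/7 · (1,4)Q 3/4
Row 2: (2,0)P 2/4 · (2,1)P 2/7 · (2,2)Q 4/7 · (2,3)P 1/6
Row 3: (3,0)P 4/4 · (3,2)Q 2/7 · (3,3)P 2/6
Row 4: (4,0)P 2/3 · (4,1)P 3/5 · (4,2)P 2/4 · (4,3)Q 3/5 · (4,4)Q 2/3
Row 5: (5,0)Q 2/4 · (5,4)Q 3/4
Row 6: (6,0)Q 2/2 · (6,1)Q 2/3 · (6,2)P 0/2 · (6,3)Q 1/3 · (6,4)P 0/2
Sum over 29 residents: 3/3 + 4/5 + 0/5 + 4/5 + 3/3 + 3/5 + 5/8 + 5/8 + 5/7 + 3/4 + 2/4 + 2/7 + 4/7 + 1/6 + 4/4 + 2/7 + 2/6 + 2/3 + 3/5 + 2/4 + 3/5 + 2/3 + 2/4 + 3/4 + 2/2 + 2/3 + 0/2 + 1/3 + 0/2 = 6863/420; mean = 6863/420 ÷ 29 = 6863/12180 = 0.563464… → 0.563.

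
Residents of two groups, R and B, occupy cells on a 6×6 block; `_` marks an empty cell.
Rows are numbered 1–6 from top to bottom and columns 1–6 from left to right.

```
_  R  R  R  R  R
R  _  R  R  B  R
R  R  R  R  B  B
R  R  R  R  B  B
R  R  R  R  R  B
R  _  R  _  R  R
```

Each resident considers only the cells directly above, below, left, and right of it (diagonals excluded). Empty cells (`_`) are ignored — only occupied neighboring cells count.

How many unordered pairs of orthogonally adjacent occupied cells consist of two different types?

Scan each occupied cell's neighbors to the right and below so each pair is counted once.
From row 1: 1 unlike of 8 pairs (running 1/8).
From row 2: 3 unlike of 8 pairs (running 4/16).
From row 3: 1 unlike of 11 pairs (running 5/27).
From row 4: 2 unlike of 11 pairs (running 7/38).
From row 5: 2 unlike of 9 pairs (running 9/47).
From row 6: 0 unlike of 1 pairs (running 9/48).
Total adjacent occupied pairs: 48; unlike-type pairs: 9.

9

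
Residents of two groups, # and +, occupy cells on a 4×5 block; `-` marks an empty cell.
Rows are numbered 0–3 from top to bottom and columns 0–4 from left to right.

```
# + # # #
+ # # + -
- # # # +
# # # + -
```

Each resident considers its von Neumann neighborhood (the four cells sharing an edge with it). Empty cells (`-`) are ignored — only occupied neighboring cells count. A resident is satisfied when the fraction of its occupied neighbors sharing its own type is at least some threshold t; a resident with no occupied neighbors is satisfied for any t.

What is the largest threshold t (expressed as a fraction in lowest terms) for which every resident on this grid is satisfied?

0/1

(0,0)# 0/2
(0,1)+ 0/3
(0,2)# 2/3
(0,3)# 2/3
(0,4)# 1/1
(1,0)+ 0/2
(1,1)# 2/4
(1,2)# 3/4
(1,3)+ 0/3
(2,1)# 3/3
(2,2)# 4/4
(2,3)# 1/4
(2,4)+ 0/1
(3,0)# 1/1
(3,1)# 3/3
(3,2)# 2/3
(3,3)+ 0/2
The smallest same-type fraction is 0/2 at (0,0), which reduces to 0/1. Any threshold above that leaves this resident unsatisfied.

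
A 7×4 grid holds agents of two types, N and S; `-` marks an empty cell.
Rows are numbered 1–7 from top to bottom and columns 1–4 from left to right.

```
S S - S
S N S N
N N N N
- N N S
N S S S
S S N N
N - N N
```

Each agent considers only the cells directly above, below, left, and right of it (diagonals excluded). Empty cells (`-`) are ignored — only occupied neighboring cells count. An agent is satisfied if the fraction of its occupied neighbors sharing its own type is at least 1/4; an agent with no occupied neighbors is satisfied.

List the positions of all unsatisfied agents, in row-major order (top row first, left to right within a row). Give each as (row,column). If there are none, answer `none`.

Row 1: (1,1)S 2/2 satisfied · (1,2)S 1/2 satisfied · (1,4)S 0/1 not
Row 2: (2,1)S 1/3 satisfied · (2,2)N 1/4 satisfied · (2,3)S 0/3 not · (2,4)N 1/3 satisfied
Row 3: (3,1)N 1/2 satisfied · (3,2)N 4/4 satisfied · (3,3)N 3/4 satisfied · (3,4)N 2/3 satisfied
Row 4: (4,2)N 2/3 satisfied · (4,3)N 2/4 satisfied · (4,4)S 1/3 satisfied
Row 5: (5,1)N 0/2 not · (5,2)S 2/4 satisfied · (5,3)S 2/4 satisfied · (5,4)S 2/3 satisfied
Row 6: (6,1)S 1/3 satisfied · (6,2)S 2/3 satisfied · (6,3)N 2/4 satisfied · (6,4)N 2/3 satisfied
Row 7: (7,1)N 0/1 not · (7,3)N 2/2 satisfied · (7,4)N 2/2 satisfied

(1,4), (2,3), (5,1), (7,1)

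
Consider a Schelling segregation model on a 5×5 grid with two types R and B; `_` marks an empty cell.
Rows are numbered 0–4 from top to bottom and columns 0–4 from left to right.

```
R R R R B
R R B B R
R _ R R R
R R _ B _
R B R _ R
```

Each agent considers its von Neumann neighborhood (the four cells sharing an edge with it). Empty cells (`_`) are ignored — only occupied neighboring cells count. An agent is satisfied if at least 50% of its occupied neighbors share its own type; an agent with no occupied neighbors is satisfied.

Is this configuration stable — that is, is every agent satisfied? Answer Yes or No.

No

Row 0: (0,0)R 2/2 satisfied · (0,1)R 3/3 satisfied · (0,2)R 2/3 satisfied · (0,3)R 1/3 not · (0,4)B 0/2 not
Row 1: (1,0)R 3/3 satisfied · (1,1)R 2/3 satisfied · (1,2)B 1/4 not · (1,3)B 1/4 not · (1,4)R 1/3 not
Row 2: (2,0)R 2/2 satisfied · (2,2)R 1/2 satisfied · (2,3)R 2/4 satisfied · (2,4)R 2/2 satisfied
Row 3: (3,0)R 3/3 satisfied · (3,1)R 1/2 satisfied · (3,3)B 0/1 not
Row 4: (4,0)R 1/2 satisfied · (4,1)B 0/3 not · (4,2)R 0/1 not · (4,4)R 0/0 satisfied
For instance (0,3) has only 1/3 same-type neighbors, below 1/2.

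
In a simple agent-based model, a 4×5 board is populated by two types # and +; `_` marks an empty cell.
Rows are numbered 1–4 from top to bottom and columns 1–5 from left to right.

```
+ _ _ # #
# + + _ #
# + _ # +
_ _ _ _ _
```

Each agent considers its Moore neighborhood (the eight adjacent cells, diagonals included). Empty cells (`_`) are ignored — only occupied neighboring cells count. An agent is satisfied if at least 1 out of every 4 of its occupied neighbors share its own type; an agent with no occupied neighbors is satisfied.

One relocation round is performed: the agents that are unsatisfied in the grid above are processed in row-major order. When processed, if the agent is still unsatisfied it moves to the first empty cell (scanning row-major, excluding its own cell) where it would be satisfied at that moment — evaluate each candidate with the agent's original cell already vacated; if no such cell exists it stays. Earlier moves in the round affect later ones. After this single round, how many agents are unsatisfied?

Initially unsatisfied (in order): (3,5).
  (3,5) → (1,2).
Resulting grid:
+ + _ # #
# + + _ #
# + _ # _
_ _ _ _ _
Unsatisfied now: (2,1).

1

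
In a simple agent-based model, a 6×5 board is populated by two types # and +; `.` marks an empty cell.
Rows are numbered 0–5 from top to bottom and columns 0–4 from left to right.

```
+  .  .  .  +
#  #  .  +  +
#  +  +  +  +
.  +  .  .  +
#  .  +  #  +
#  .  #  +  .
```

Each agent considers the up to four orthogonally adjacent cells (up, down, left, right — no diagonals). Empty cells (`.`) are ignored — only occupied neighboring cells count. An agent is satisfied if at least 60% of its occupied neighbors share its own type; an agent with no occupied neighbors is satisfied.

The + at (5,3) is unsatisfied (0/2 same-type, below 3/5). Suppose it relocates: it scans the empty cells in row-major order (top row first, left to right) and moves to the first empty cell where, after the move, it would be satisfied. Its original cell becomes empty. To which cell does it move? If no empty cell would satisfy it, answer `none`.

(0,2)

Vacating (5,3). Empty cells in order:
  (0,1): 1/2 same-type → still unsatisfied.
  (0,2): 0/0 same-type → satisfied — stop here.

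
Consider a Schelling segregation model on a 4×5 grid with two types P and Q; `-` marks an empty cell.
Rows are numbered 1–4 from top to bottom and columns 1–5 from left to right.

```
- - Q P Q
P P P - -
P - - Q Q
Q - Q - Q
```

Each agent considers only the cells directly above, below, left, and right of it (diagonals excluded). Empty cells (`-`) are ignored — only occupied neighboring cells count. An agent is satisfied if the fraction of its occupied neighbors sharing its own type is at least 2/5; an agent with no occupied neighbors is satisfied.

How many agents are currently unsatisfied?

4

(1,3)Q 0/2 unhappy
(1,4)P 0/2 unhappy
(1,5)Q 0/1 unhappy
(2,1)P 2/2 ok
(2,2)P 2/2 ok
(2,3)P 1/2 ok
(3,1)P 1/2 ok
(3,4)Q 1/1 ok
(3,5)Q 2/2 ok
(4,1)Q 0/1 unhappy
(4,3)Q 0/0 ok
(4,5)Q 1/1 ok
Unsatisfied: (1,3), (1,4), (1,5), (4,1) — 4 in total.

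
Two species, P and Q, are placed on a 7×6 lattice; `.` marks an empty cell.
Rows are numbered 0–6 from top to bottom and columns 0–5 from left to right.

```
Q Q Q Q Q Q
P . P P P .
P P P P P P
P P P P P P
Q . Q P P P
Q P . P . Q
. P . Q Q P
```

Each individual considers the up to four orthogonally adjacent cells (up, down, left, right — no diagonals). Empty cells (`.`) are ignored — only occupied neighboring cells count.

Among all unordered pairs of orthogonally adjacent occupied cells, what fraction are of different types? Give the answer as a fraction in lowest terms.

1/4

Scan each occupied cell's neighbors to the right and below so each pair is counted once.
Row 0: Q(0,0)–Q(0,1)= Q(0,0)–P(1,0)≠ Q(0,1)–Q(0,2)= Q(0,2)–Q(0,3)= Q(0,2)–P(1,2)≠ Q(0,3)–Q(0,4)= Q(0,3)–P(1,3)≠ Q(0,4)–Q(0,5)= Q(0,4)–P(1,4)≠  → 4/9 unlike.
Row 1: P(1,0)–P(2,0)= P(1,2)–P(1,3)= P(1,2)–P(2,2)= P(1,3)–P(1,4)= P(1,3)–P(2,3)= P(1,4)–P(2,4)=  → 0/6 unlike.
Row 2: P(2,0)–P(2,1)= P(2,0)–P(3,0)= P(2,1)–P(2,2)= P(2,1)–P(3,1)= P(2,2)–P(2,3)= P(2,2)–P(3,2)= P(2,3)–P(2,4)= P(2,3)–P(3,3)= P(2,4)–P(2,5)= P(2,4)–P(3,4)= P(2,5)–P(3,5)=  → 0/11 unlike.
Row 3: P(3,0)–P(3,1)= P(3,0)–Q(4,0)≠ P(3,1)–P(3,2)= P(3,2)–P(3,3)= P(3,2)–Q(4,2)≠ P(3,3)–P(3,4)= P(3,3)–P(4,3)= P(3,4)–P(3,5)= P(3,4)–P(4,4)= P(3,5)–P(4,5)=  → 2/10 unlike.
Row 4: Q(4,0)–Q(5,0)= Q(4,2)–P(4,3)≠ P(4,3)–P(4,4)= P(4,3)–P(5,3)= P(4,4)–P(4,5)= P(4,5)–Q(5,5)≠  → 2/6 unlike.
Row 5: Q(5,0)–P(5,1)≠ P(5,1)–P(6,1)= P(5,3)–Q(6,3)≠ Q(5,5)–P(6,5)≠  → 3/4 unlike.
Row 6: Q(6,3)–Q(6,4)= Q(6,4)–P(6,5)≠  → 1/2 unlike.
Total adjacent occupied pairs: 48; unlike-type pairs: 12.
12/48 reduces to 1/4.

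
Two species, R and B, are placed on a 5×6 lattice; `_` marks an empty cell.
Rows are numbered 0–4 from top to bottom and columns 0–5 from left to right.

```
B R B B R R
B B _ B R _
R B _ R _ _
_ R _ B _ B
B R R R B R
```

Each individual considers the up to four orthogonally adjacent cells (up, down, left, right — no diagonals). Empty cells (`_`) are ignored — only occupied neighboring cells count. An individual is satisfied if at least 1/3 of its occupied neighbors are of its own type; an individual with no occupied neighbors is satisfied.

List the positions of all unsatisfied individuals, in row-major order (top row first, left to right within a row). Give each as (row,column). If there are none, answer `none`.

(0,1), (2,0), (2,3), (3,3), (3,5), (4,0), (4,4), (4,5)

Row 0: (0,0)B 1/2 satisfied · (0,1)R 0/3 not · (0,2)B 1/2 satisfied · (0,3)B 2/3 satisfied · (0,4)R 2/3 satisfied · (0,5)R 1/1 satisfied
Row 1: (1,0)B 2/3 satisfied · (1,1)B 2/3 satisfied · (1,3)B 1/3 satisfied · (1,4)R 1/2 satisfied
Row 2: (2,0)R 0/2 not · (2,1)B 1/3 satisfied · (2,3)R 0/2 not
Row 3: (3,1)R 1/2 satisfied · (3,3)B 0/2 not · (3,5)B 0/1 not
Row 4: (4,0)B 0/1 not · (4,1)R 2/3 satisfied · (4,2)R 2/2 satisfied · (4,3)R 1/3 satisfied · (4,4)B 0/2 not · (4,5)R 0/2 not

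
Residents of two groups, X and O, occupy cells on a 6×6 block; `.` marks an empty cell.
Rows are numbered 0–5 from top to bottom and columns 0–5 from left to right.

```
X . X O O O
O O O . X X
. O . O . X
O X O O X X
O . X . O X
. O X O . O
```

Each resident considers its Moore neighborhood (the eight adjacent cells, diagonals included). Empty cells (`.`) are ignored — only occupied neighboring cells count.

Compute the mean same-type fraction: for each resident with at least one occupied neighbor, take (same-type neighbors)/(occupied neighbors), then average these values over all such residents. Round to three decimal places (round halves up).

Row 0: (0,0)X 0/2 · (0,2)X 0/3 · (0,3)O 2/4 · (0,4)O 2/4 · (0,5)O 1/3
Row 1: (1,0)O 2/3 · (1,1)O 3/5 · (1,2)O 4/5 · (1,4)X 2/6 · (1,5)X 2/4
Row 2: (2,1)O 5/6 · (2,3)O 3/5 · (2,5)X 4/4
Row 3: (3,0)O 2/3 · (3,1)X 1/5 · (3,2)O 3/5 · (3,3)O 3/5 · (3,4)X 3/6 · (3,5)X 3/4
Row 4: (4,0)O 2/3 · (4,2)X 2/6 · (4,4)O 3/6 · (4,5)X 2/4
Row 5: (5,1)O 1/3 · (5,2)X 1/3 · (5,3)O 1/3 · (5,5)O 1/2
Sum over 27 residents: 0/2 + 0/3 + 2/4 + 2/4 + 1/3 + 2/3 + 3/5 + 4/5 + 2/6 + 2/4 + 5/6 + 3/5 + 4/4 + 2/3 + 1/5 + 3/5 + 3/5 + 3/6 + 3/4 + 2/3 + 2/6 + 3/6 + 2/4 + 1/3 + 1/3 + 1/3 + 1/2 = 809/60; mean = 809/60 ÷ 27 = 809/1620 = 0.499382… → 0.499.

0.499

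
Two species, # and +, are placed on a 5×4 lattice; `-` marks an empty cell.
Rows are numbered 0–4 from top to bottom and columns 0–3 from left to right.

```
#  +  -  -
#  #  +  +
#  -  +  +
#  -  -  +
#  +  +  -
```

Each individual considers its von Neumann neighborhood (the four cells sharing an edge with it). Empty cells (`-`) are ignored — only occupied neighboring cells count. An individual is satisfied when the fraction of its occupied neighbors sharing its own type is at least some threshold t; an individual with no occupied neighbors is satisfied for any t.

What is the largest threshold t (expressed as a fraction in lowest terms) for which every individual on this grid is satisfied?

(0,0)# 1/2
(0,1)+ 0/2
(1,0)# 3/3
(1,1)# 1/3
(1,2)+ 2/3
(1,3)+ 2/2
(2,0)# 2/2
(2,2)+ 2/2
(2,3)+ 3/3
(3,0)# 2/2
(3,3)+ 1/1
(4,0)# 1/2
(4,1)+ 1/2
(4,2)+ 1/1
The smallest same-type fraction is 0/2 at (0,1), which reduces to 0/1. Any threshold above that leaves this individual unsatisfied.

0/1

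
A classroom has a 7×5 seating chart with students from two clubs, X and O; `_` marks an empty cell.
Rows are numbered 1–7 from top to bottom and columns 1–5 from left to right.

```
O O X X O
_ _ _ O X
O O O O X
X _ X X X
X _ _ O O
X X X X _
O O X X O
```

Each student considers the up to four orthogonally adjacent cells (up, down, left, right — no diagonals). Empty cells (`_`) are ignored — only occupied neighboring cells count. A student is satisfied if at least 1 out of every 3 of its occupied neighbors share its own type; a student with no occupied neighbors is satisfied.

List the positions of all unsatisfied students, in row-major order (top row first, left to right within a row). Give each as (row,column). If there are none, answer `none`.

(1,5), (7,5)

Row 1: (1,1)O 1/1 ✓ · (1,2)O 1/2 ✓ · (1,3)X 1/2 ✓ · (1,4)X 1/3 ✓ · (1,5)O 0/2 ✗
Row 2: (2,4)O 1/3 ✓ · (2,5)X 1/3 ✓
Row 3: (3,1)O 1/2 ✓ · (3,2)O 2/2 ✓ · (3,3)O 2/3 ✓ · (3,4)O 2/4 ✓ · (3,5)X 2/3 ✓
Row 4: (4,1)X 1/2 ✓ · (4,3)X 1/2 ✓ · (4,4)X 2/4 ✓ · (4,5)X 2/3 ✓
Row 5: (5,1)X 2/2 ✓ · (5,4)O 1/3 ✓ · (5,5)O 1/2 ✓
Row 6: (6,1)X 2/3 ✓ · (6,2)X 2/3 ✓ · (6,3)X 3/3 ✓ · (6,4)X 2/3 ✓
Row 7: (7,1)O 1/2 ✓ · (7,2)O 1/3 ✓ · (7,3)X 2/3 ✓ · (7,4)X 2/3 ✓ · (7,5)O 0/1 ✗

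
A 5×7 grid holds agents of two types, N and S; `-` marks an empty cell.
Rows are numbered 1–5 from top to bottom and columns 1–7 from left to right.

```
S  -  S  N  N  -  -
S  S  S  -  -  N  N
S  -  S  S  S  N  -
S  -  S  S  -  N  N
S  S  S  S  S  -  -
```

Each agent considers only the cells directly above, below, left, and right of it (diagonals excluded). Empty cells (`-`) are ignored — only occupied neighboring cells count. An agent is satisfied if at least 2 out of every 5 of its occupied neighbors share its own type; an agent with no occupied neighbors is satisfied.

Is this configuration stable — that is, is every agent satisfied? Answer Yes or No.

Yes

(1,1)S 1/1 ok
(1,3)S 1/2 ok
(1,4)N 1/2 ok
(1,5)N 1/1 ok
(2,1)S 3/3 ok
(2,2)S 2/2 ok
(2,3)S 3/3 ok
(2,6)N 2/2 ok
(2,7)N 1/1 ok
(3,1)S 2/2 ok
(3,3)S 3/3 ok
(3,4)S 3/3 ok
(3,5)S 1/2 ok
(3,6)N 2/3 ok
(4,1)S 2/2 ok
(4,3)S 3/3 ok
(4,4)S 3/3 ok
(4,6)N 2/2 ok
(4,7)N 1/1 ok
(5,1)S 2/2 ok
(5,2)S 2/2 ok
(5,3)S 3/3 ok
(5,4)S 3/3 ok
(5,5)S 1/1 ok
All meet the threshold, so the configuration is stable.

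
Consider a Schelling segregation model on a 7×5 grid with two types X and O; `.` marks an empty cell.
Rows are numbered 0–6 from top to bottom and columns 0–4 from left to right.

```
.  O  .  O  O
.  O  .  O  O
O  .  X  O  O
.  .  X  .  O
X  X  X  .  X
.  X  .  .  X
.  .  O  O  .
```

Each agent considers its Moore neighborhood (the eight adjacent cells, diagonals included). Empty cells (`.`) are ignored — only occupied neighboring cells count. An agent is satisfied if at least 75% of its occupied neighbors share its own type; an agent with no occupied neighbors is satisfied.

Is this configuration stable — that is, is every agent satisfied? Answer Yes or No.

Row 0: (0,1)O 1/1 satisfied · (0,3)O 3/3 satisfied · (0,4)O 3/3 satisfied
Row 1: (1,1)O 2/3 not · (1,3)O 5/6 satisfied · (1,4)O 5/5 satisfied
Row 2: (2,0)O 1/1 satisfied · (2,2)X 1/4 not · (2,3)O 4/6 not · (2,4)O 4/4 satisfied
Row 3: (3,2)X 3/4 satisfied · (3,4)O 2/3 not
Row 4: (4,0)X 2/2 satisfied · (4,1)X 4/4 satisfied · (4,2)X 3/3 satisfied · (4,4)X 1/2 not
Row 5: (5,1)X 3/4 satisfied · (5,4)X 1/2 not
Row 6: (6,2)O 1/2 not · (6,3)O 1/2 not
For instance (1,1) has only 2/3 same-type neighbors, below 3/4.

No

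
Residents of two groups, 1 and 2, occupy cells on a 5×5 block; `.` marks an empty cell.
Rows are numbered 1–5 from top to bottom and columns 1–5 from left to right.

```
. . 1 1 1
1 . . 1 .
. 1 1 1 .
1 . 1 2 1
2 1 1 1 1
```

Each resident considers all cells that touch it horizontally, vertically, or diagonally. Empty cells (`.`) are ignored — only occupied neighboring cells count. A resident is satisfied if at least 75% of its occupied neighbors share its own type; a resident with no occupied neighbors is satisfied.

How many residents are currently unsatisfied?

Row 1: (1,3)1 2/2 ✓ · (1,4)1 3/3 ✓ · (1,5)1 2/2 ✓
Row 2: (2,1)1 1/1 ✓ · (2,4)1 5/5 ✓
Row 3: (3,2)1 4/4 ✓ · (3,3)1 4/5 ✓ · (3,4)1 4/5 ✓
Row 4: (4,1)1 2/3 ✗ · (4,3)1 6/7 ✓ · (4,4)2 0/7 ✗ · (4,5)1 3/4 ✓
Row 5: (5,1)2 0/2 ✗ · (5,2)1 3/4 ✓ · (5,3)1 3/4 ✓ · (5,4)1 4/5 ✓ · (5,5)1 2/3 ✗
Unsatisfied: (4,1), (4,4), (5,1), (5,5) — 4 in total.

4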